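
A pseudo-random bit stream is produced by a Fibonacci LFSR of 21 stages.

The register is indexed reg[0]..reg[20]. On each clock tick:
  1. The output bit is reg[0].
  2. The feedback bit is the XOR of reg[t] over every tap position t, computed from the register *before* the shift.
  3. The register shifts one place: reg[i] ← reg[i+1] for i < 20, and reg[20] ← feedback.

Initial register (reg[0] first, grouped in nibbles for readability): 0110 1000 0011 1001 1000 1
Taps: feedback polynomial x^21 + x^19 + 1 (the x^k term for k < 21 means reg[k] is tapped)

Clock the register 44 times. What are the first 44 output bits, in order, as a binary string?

step | reg (before) | out | fb
   0 | 011010000011100110001 | 0 | 0
   1 | 110100000111001100010 | 1 | 0
   2 | 101000001110011000100 | 1 | 1
   3 | 010000011100110001001 | 0 | 0
   4 | 100000111001100010010 | 1 | 0
   5 | 000001110011000100100 | 0 | 0
   6 | 000011100110001001000 | 0 | 0
   7 | 000111001100010010000 | 0 | 0
   8 | 001110011000100100000 | 0 | 0
   9 | 011100110001001000000 | 0 | 0
  10 | 111001100010010000000 | 1 | 1
  11 | 110011000100100000001 | 1 | 1
  12 | 100110001001000000011 | 1 | 0
  13 | 001100010010000000110 | 0 | 1
  14 | 011000100100000001101 | 0 | 0
  15 | 110001001000000011010 | 1 | 0
  16 | 100010010000000110100 | 1 | 1
  17 | 000100100000001101001 | 0 | 0
  18 | 001001000000011010010 | 0 | 1
  19 | 010010000000110100101 | 0 | 0
  20 | 100100000001101001010 | 1 | 0
  21 | 001000000011010010100 | 0 | 0
  22 | 010000000110100101000 | 0 | 0
  23 | 100000001101001010000 | 1 | 1
  24 | 000000011010010100001 | 0 | 0
  25 | 000000110100101000010 | 0 | 1
  26 | 000001101001010000101 | 0 | 0
  27 | 000011010010100001010 | 0 | 1
  28 | 000110100101000010101 | 0 | 0
  29 | 001101001010000101010 | 0 | 1
  30 | 011010010100001010101 | 0 | 0
  31 | 110100101000010101010 | 1 | 0
  32 | 101001010000101010100 | 1 | 1
  33 | 010010100001010101001 | 0 | 0
  34 | 100101000010101010010 | 1 | 0
  35 | 001010000101010100100 | 0 | 0
  36 | 010100001010101001000 | 0 | 0
  37 | 101000010101010010000 | 1 | 1
  38 | 010000101010100100001 | 0 | 0
  39 | 100001010101001000010 | 1 | 0
  40 | 000010101010010000100 | 0 | 0
  41 | 000101010100100001000 | 0 | 0
  42 | 001010101001000010000 | 0 | 0
  43 | 010101010010000100000 | 0 | 0

01101000001110011000100100000001101001010000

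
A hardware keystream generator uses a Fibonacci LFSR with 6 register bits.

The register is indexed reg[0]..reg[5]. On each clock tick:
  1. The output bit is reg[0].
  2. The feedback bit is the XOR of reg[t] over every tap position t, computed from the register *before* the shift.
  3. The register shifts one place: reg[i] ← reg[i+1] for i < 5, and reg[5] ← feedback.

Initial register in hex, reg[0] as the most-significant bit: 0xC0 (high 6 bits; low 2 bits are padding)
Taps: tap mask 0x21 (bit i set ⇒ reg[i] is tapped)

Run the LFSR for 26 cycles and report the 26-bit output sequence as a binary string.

11000010000011111101010110

tick  register→output (feedback)
  0  110000→1 (1)
  1  100001→1 (0)
  2  000010→0 (0)
  3  000100→0 (0)
  4  001000→0 (0)
  5  010000→0 (0)
  6  100000→1 (1)
  7  000001→0 (1)
  8  000011→0 (1)
  9  000111→0 (1)
 10  001111→0 (1)
 11  011111→0 (1)
 12  111111→1 (0)
 13  111110→1 (1)
 14  111101→1 (0)
 15  111010→1 (1)
 16  110101→1 (0)
 17  101010→1 (1)
 18  010101→0 (1)
 19  101011→1 (0)
 20  010110→0 (0)
 21  101100→1 (1)
 22  011001→0 (1)
 23  110011→1 (0)
 24  100110→1 (1)
 25  001101→0 (1)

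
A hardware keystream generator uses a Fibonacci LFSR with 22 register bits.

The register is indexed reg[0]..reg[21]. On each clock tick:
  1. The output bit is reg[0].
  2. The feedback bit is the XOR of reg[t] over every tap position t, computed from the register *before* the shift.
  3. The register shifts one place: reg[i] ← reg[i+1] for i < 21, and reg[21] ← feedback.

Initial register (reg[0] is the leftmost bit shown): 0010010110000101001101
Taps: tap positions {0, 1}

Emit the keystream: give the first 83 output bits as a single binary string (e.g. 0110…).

tick  register→output (feedback)
  0  0010010110000101001101→0 (0)
  1  0100101100001010011010→0 (1)
  2  1001011000010100110101→1 (1)
  3  0010110000101001101011→0 (0)
  4  0101100001010011010110→0 (1)
  5  1011000010100110101101→1 (1)
  6  0110000101001101011011→0 (1)
  7  1100001010011010110111→1 (0)
  8  1000010100110101101110→1 (1)
  9  0000101001101011011101→0 (0)
 10  0001010011010110111010→0 (0)
 11  0010100110101101110100→0 (0)
 12  0101001101011011101000→0 (1)
 13  1010011010110111010001→1 (1)
 14  0100110101101110100011→0 (1)
 15  1001101011011101000111→1 (1)
 16  0011010110111010001111→0 (0)
 17  0110101101110100011110→0 (1)
 18  1101011011101000111101→1 (0)
 19  1010110111010001111010→1 (1)
 20  0101101110100011110101→0 (1)
 21  1011011101000111101011→1 (1)
 22  0110111010001111010111→0 (1)
 23  1101110100011110101111→1 (0)
 24  1011101000111101011110→1 (1)
 25  0111010001111010111101→0 (1)
 26  1110100011110101111011→1 (0)
 27  1101000111101011110110→1 (0)
 28  1010001111010111101100→1 (1)
 29  0100011110101111011001→0 (1)
 30  1000111101011110110011→1 (1)
 31  0001111010111101100111→0 (0)
 32  0011110101111011001110→0 (0)
 33  0111101011110110011100→0 (1)
 34  1111010111101100111001→1 (0)
 35  1110101111011001110010→1 (0)
 36  1101011110110011100100→1 (0)
 37  1010111101100111001000→1 (1)
 38  0101111011001110010001→0 (1)
 39  1011110110011100100011→1 (1)
 40  0111101100111001000111→0 (1)
 41  1111011001110010001111→1 (0)
 42  1110110011100100011110→1 (0)
 43  1101100111001000111100→1 (0)
 44  1011001110010001111000→1 (1)
 45  0110011100100011110001→0 (1)
 46  1100111001000111100011→1 (0)
 47  1001110010001111000110→1 (1)
 48  0011100100011110001101→0 (0)
 49  0111001000111100011010→0 (1)
 50  1110010001111000110101→1 (0)
 51  1100100011110001101010→1 (0)
 52  1001000111100011010100→1 (1)
 53  0010001111000110101001→0 (0)
 54  0100011110001101010010→0 (1)
 55  1000111100011010100101→1 (1)
 56  0001111000110101001011→0 (0)
 57  0011110001101010010110→0 (0)
 58  0111100011010100101100→0 (1)
 59  1111000110101001011001→1 (0)
 60  1110001101010010110010→1 (0)
 61  1100011010100101100100→1 (0)
 62  1000110101001011001000→1 (1)
 63  0001101010010110010001→0 (0)
 64  0011010100101100100010→0 (0)
 65  0110101001011001000100→0 (1)
 66  1101010010110010001001→1 (0)
 67  1010100101100100010010→1 (1)
 68  0101001011001000100101→0 (1)
 69  1010010110010001001011→1 (1)
 70  0100101100100010010111→0 (1)
 71  1001011001000100101111→1 (1)
 72  0010110010001001011111→0 (0)
 73  0101100100010010111110→0 (1)
 74  1011001000100101111101→1 (1)
 75  0110010001001011111011→0 (1)
 76  1100100010010111110111→1 (0)
 77  1001000100101111101110→1 (1)
 78  0010001001011111011101→0 (0)
 79  0100010010111110111010→0 (1)
 80  1000100101111101110101→1 (1)
 81  0001001011111011101011→0 (0)
 82  0010010111110111010110→0 (0)

00100101100001010011010110111010001111010111101100111001000111100011010100101100100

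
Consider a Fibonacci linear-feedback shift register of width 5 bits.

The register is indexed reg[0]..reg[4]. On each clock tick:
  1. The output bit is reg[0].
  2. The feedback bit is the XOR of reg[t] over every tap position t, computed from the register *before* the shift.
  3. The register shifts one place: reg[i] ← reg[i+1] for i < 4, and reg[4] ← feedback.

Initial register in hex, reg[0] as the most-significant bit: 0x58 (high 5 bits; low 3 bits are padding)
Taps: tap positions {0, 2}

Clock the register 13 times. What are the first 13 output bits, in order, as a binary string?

tick  register→output (feedback)
  0  01011→0 (0)
  1  10110→1 (0)
  2  01100→0 (1)
  3  11001→1 (1)
  4  10011→1 (1)
  5  00111→0 (1)
  6  01111→0 (1)
  7  11111→1 (0)
  8  11110→1 (0)
  9  11100→1 (0)
 10  11000→1 (1)
 11  10001→1 (1)
 12  00011→0 (0)

0101100111110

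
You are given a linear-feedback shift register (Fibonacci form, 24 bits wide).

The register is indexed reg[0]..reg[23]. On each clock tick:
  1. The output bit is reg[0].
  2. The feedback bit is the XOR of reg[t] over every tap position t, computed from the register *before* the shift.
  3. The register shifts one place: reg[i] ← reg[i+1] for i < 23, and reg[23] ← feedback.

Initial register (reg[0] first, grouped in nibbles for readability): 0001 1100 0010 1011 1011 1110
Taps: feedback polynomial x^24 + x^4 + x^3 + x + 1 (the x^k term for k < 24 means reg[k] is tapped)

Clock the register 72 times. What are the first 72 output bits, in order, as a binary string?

tick  register→output (feedback)
  0  000111000010101110111110→0 (0)
  1  001110000101011101111100→0 (0)
  2  011100001010111011111000→0 (0)
  3  111000010101110111110000→1 (0)
  4  110000101011101111100000→1 (0)
  5  100001010111011111000000→1 (1)
  6  000010101110111110000001→0 (1)
  7  000101011101111100000011→0 (1)
  8  001010111011111000000111→0 (1)
  9  010101110111110000001111→0 (0)
 10  101011101111100000011110→1 (0)
 11  010111011111000000111100→0 (1)
 12  101110111110000001111001→1 (1)
 13  011101111100000011110011→0 (0)
 14  111011111000000111100110→1 (1)
 15  110111110000001111001101→1 (0)
 16  101111100000011110011010→1 (1)
 17  011111000000111100110101→0 (1)
 18  111110000001111001101011→1 (0)
 19  111100000011110011010110→1 (1)
 20  111000000111100110101101→1 (0)
 21  110000001111001101011010→1 (0)
 22  100000011110011010110100→1 (1)
 23  000000111100110101101001→0 (0)
 24  000001111001101011010010→0 (0)
 25  000011110011010110100100→0 (1)
 26  000111100110101101001001→0 (0)
 27  001111001101011010010010→0 (0)
 28  011110011010110100100100→0 (1)
 29  111100110101101001001001→1 (1)
 30  111001101011010010010011→1 (0)
 31  110011010110100100100110→1 (1)
 32  100110101101001001001101→1 (1)
 33  001101011010010010011011→0 (1)
 34  011010110100100100110111→0 (0)
 35  110101101001001001101110→1 (1)
 36  101011010010010011011101→1 (0)
 37  010110100100100110111010→0 (1)
 38  101101001001001101110101→1 (0)
 39  011010010010011011101010→0 (0)
 40  110100100100110111010100→1 (1)
 41  101001001001101110101001→1 (1)
 42  010010010011011101010011→0 (0)
 43  100100100110111010100110→1 (0)
 44  001001001101110101001100→0 (0)
 45  010010011011101010011000→0 (0)
 46  100100110111010100110000→1 (0)
 47  001001101110101001100000→0 (0)
 48  010011011101010011000000→0 (0)
 49  100110111010100110000000→1 (1)
 50  001101110101001100000001→0 (1)
 51  011011101010011000000011→0 (0)
 52  110111010100110000000110→1 (0)
 53  101110101001100000001100→1 (1)
 54  011101010011000000011001→0 (0)
 55  111010100110000000110010→1 (1)
 56  110101001100000001100101→1 (1)
 57  101010011000000011001011→1 (0)
 58  010100110000000110010110→0 (0)
 59  101001100000001100101100→1 (1)
 60  010011000000011001011001→0 (0)
 61  100110000000110010110010→1 (1)
 62  001100000001100101100101→0 (1)
 63  011000000011001011001011→0 (1)
 64  110000000110010110010111→1 (0)
 65  100000001100101100101110→1 (1)
 66  000000011001011001011101→0 (0)
 67  000000110010110010111010→0 (0)
 68  000001100101100101110100→0 (0)
 69  000011001011001011101000→0 (1)
 70  000110010110010111010001→0 (0)
 71  001100101100101110100010→0 (1)

000111000010101110111110000001111001101011010010010011011101010011000000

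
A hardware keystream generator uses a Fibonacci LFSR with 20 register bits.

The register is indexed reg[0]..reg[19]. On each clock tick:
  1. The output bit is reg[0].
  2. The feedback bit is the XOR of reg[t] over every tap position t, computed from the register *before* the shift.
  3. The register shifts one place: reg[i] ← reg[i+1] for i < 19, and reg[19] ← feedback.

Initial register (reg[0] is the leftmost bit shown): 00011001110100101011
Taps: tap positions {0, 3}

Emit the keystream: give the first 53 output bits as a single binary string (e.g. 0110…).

step | reg (before) | out | fb
   0 | 00011001110100101011 | 0 | 1
   1 | 00110011101001010111 | 0 | 1
   2 | 01100111010010101111 | 0 | 0
   3 | 11001110100101011110 | 1 | 1
   4 | 10011101001010111101 | 1 | 0
   5 | 00111010010101111010 | 0 | 1
   6 | 01110100101011110101 | 0 | 1
   7 | 11101001010111101011 | 1 | 1
   8 | 11010010101111010111 | 1 | 0
   9 | 10100101011110101110 | 1 | 1
  10 | 01001010111101011101 | 0 | 0
  11 | 10010101111010111010 | 1 | 0
  12 | 00101011110101110100 | 0 | 0
  13 | 01010111101011101000 | 0 | 1
  14 | 10101111010111010001 | 1 | 1
  15 | 01011110101110100011 | 0 | 1
  16 | 10111101011101000111 | 1 | 0
  17 | 01111010111010001110 | 0 | 1
  18 | 11110101110100011101 | 1 | 0
  19 | 11101011101000111010 | 1 | 1
  20 | 11010111010001110101 | 1 | 0
  21 | 10101110100011101010 | 1 | 1
  22 | 01011101000111010101 | 0 | 1
  23 | 10111010001110101011 | 1 | 0
  24 | 01110100011101010110 | 0 | 1
  25 | 11101000111010101101 | 1 | 1
  26 | 11010001110101011011 | 1 | 0
  27 | 10100011101010110110 | 1 | 1
  28 | 01000111010101101101 | 0 | 0
  29 | 10001110101011011010 | 1 | 1
  30 | 00011101010110110101 | 0 | 1
  31 | 00111010101101101011 | 0 | 1
  32 | 01110101011011010111 | 0 | 1
  33 | 11101010110110101111 | 1 | 1
  34 | 11010101101101011111 | 1 | 0
  35 | 10101011011010111110 | 1 | 1
  36 | 01010110110101111101 | 0 | 1
  37 | 10101101101011111011 | 1 | 1
  38 | 01011011010111110111 | 0 | 1
  39 | 10110110101111101111 | 1 | 0
  40 | 01101101011111011110 | 0 | 0
  41 | 11011010111110111100 | 1 | 0
  42 | 10110101111101111000 | 1 | 0
  43 | 01101011111011110000 | 0 | 0
  44 | 11010111110111100000 | 1 | 0
  45 | 10101111101111000000 | 1 | 1
  46 | 01011111011110000001 | 0 | 1
  47 | 10111110111100000011 | 1 | 0
  48 | 01111101111000000110 | 0 | 1
  49 | 11111011110000001101 | 1 | 0
  50 | 11110111100000011010 | 1 | 0
  51 | 11101111000000110100 | 1 | 1
  52 | 11011110000001101001 | 1 | 0

00011001110100101011110101110100011101010110110101111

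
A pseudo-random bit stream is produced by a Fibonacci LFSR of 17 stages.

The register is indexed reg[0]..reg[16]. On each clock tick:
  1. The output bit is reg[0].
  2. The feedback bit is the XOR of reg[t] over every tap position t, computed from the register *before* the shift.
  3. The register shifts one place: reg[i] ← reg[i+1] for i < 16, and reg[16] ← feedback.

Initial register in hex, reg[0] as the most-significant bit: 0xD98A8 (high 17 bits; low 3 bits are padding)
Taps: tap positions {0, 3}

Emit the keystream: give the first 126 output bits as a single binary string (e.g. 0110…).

step | reg (before) | out | fb
   0 | 11011001100010101 | 1 | 0
   1 | 10110011000101010 | 1 | 0
   2 | 01100110001010100 | 0 | 0
   3 | 11001100010101000 | 1 | 1
   4 | 10011000101010001 | 1 | 0
   5 | 00110001010100010 | 0 | 1
   6 | 01100010101000101 | 0 | 0
   7 | 11000101010001010 | 1 | 1
   8 | 10001010100010101 | 1 | 1
   9 | 00010101000101011 | 0 | 1
  10 | 00101010001010111 | 0 | 0
  11 | 01010100010101110 | 0 | 1
  12 | 10101000101011101 | 1 | 1
  13 | 01010001010111011 | 0 | 1
  14 | 10100010101110111 | 1 | 1
  15 | 01000101011101111 | 0 | 0
  16 | 10001010111011110 | 1 | 1
  17 | 00010101110111101 | 0 | 1
  18 | 00101011101111011 | 0 | 0
  19 | 01010111011110110 | 0 | 1
  20 | 10101110111101101 | 1 | 1
  21 | 01011101111011011 | 0 | 1
  22 | 10111011110110111 | 1 | 0
  23 | 01110111101101110 | 0 | 1
  24 | 11101111011011101 | 1 | 1
  25 | 11011110110111011 | 1 | 0
  26 | 10111101101110110 | 1 | 0
  27 | 01111011011101100 | 0 | 1
  28 | 11110110111011001 | 1 | 0
  29 | 11101101110110010 | 1 | 1
  30 | 11011011101100101 | 1 | 0
  31 | 10110111011001010 | 1 | 0
  32 | 01101110110010100 | 0 | 0
  33 | 11011101100101000 | 1 | 0
  34 | 10111011001010000 | 1 | 0
  35 | 01110110010100000 | 0 | 1
  36 | 11101100101000001 | 1 | 1
  37 | 11011001010000011 | 1 | 0
  38 | 10110010100000110 | 1 | 0
  39 | 01100101000001100 | 0 | 0
  40 | 11001010000011000 | 1 | 1
  41 | 10010100000110001 | 1 | 0
  42 | 00101000001100010 | 0 | 0
  43 | 01010000011000100 | 0 | 1
  44 | 10100000110001001 | 1 | 1
  45 | 01000001100010011 | 0 | 0
  46 | 10000011000100110 | 1 | 1
  47 | 00000110001001101 | 0 | 0
  48 | 00001100010011010 | 0 | 0
  49 | 00011000100110100 | 0 | 1
  50 | 00110001001101001 | 0 | 1
  51 | 01100010011010011 | 0 | 0
  52 | 11000100110100110 | 1 | 1
  53 | 10001001101001101 | 1 | 1
  54 | 00010011010011011 | 0 | 1
  55 | 00100110100110111 | 0 | 0
  56 | 01001101001101110 | 0 | 0
  57 | 10011010011011100 | 1 | 0
  58 | 00110100110111000 | 0 | 1
  59 | 01101001101110001 | 0 | 0
  60 | 11010011011100010 | 1 | 0
  61 | 10100110111000100 | 1 | 1
  62 | 01001101110001001 | 0 | 0
  63 | 10011011100010010 | 1 | 0
  64 | 00110111000100100 | 0 | 1
  65 | 01101110001001001 | 0 | 0
  66 | 11011100010010010 | 1 | 0
  67 | 10111000100100100 | 1 | 0
  68 | 01110001001001000 | 0 | 1
  69 | 11100010010010001 | 1 | 1
  70 | 11000100100100011 | 1 | 1
  71 | 10001001001000111 | 1 | 1
  72 | 00010010010001111 | 0 | 1
  73 | 00100100100011111 | 0 | 0
  74 | 01001001000111110 | 0 | 0
  75 | 10010010001111100 | 1 | 0
  76 | 00100100011111000 | 0 | 0
  77 | 01001000111110000 | 0 | 0
  78 | 10010001111100000 | 1 | 0
  79 | 00100011111000000 | 0 | 0
  80 | 01000111110000000 | 0 | 0
  81 | 10001111100000000 | 1 | 1
  82 | 00011111000000001 | 0 | 1
  83 | 00111110000000011 | 0 | 1
  84 | 01111100000000111 | 0 | 1
  85 | 11111000000001111 | 1 | 0
  86 | 11110000000011110 | 1 | 0
  87 | 11100000000111100 | 1 | 1
  88 | 11000000001111001 | 1 | 1
  89 | 10000000011110011 | 1 | 1
  90 | 00000000111100111 | 0 | 0
  91 | 00000001111001110 | 0 | 0
  92 | 00000011110011100 | 0 | 0
  93 | 00000111100111000 | 0 | 0
  94 | 00001111001110000 | 0 | 0
  95 | 00011110011100000 | 0 | 1
  96 | 00111100111000001 | 0 | 1
  97 | 01111001110000011 | 0 | 1
  98 | 11110011100000111 | 1 | 0
  99 | 11100111000001110 | 1 | 1
 100 | 11001110000011101 | 1 | 1
 101 | 10011100000111011 | 1 | 0
 102 | 00111000001110110 | 0 | 1
 103 | 01110000011101101 | 0 | 1
 104 | 11100000111011011 | 1 | 1
 105 | 11000001110110111 | 1 | 1
 106 | 10000011101101111 | 1 | 1
 107 | 00000111011011111 | 0 | 0
 108 | 00001110110111110 | 0 | 0
 109 | 00011101101111100 | 0 | 1
 110 | 00111011011111001 | 0 | 1
 111 | 01110110111110011 | 0 | 1
 112 | 11101101111100111 | 1 | 1
 113 | 11011011111001111 | 1 | 0
 114 | 10110111110011110 | 1 | 0
 115 | 01101111100111100 | 0 | 0
 116 | 11011111001111000 | 1 | 0
 117 | 10111110011110000 | 1 | 0
 118 | 01111100111100000 | 0 | 1
 119 | 11111001111000001 | 1 | 0
 120 | 11110011110000010 | 1 | 0
 121 | 11100111100000100 | 1 | 1
 122 | 11001111000001001 | 1 | 1
 123 | 10011110000010011 | 1 | 0
 124 | 00111100000100110 | 0 | 1
 125 | 01111000001001101 | 0 | 1

110110011000101010001010111011110110111011001010000011000100110100110111000100100100011111000000001111001110000011101101111100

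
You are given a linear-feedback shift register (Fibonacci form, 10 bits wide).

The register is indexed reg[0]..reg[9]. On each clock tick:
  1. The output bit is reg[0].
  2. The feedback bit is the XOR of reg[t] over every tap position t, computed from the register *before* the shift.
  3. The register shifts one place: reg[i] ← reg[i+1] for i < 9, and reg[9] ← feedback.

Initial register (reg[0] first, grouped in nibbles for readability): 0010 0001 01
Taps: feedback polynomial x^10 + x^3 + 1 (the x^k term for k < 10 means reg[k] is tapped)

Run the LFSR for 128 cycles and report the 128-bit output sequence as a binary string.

k : reg_k → out_k, fb_k
0: 0010000101 → 0, fb=0
1: 0100001010 → 0, fb=0
2: 1000010100 → 1, fb=1
3: 0000101001 → 0, fb=0
4: 0001010010 → 0, fb=1
5: 0010100101 → 0, fb=0
6: 0101001010 → 0, fb=1
7: 1010010101 → 1, fb=1
8: 0100101011 → 0, fb=0
9: 1001010110 → 1, fb=0
10: 0010101100 → 0, fb=0
11: 0101011000 → 0, fb=1
12: 1010110001 → 1, fb=1
13: 0101100011 → 0, fb=1
14: 1011000111 → 1, fb=0
15: 0110001110 → 0, fb=0
16: 1100011100 → 1, fb=1
17: 1000111001 → 1, fb=1
18: 0001110011 → 0, fb=1
19: 0011100111 → 0, fb=1
20: 0111001111 → 0, fb=1
21: 1110011111 → 1, fb=1
22: 1100111111 → 1, fb=1
23: 1001111111 → 1, fb=0
24: 0011111110 → 0, fb=1
25: 0111111101 → 0, fb=1
26: 1111111011 → 1, fb=0
27: 1111110110 → 1, fb=0
28: 1111101100 → 1, fb=0
29: 1111011000 → 1, fb=0
30: 1110110000 → 1, fb=1
31: 1101100001 → 1, fb=0
32: 1011000010 → 1, fb=0
33: 0110000100 → 0, fb=0
34: 1100001000 → 1, fb=1
35: 1000010001 → 1, fb=1
36: 0000100011 → 0, fb=0
37: 0001000110 → 0, fb=1
38: 0010001101 → 0, fb=0
39: 0100011010 → 0, fb=0
40: 1000110100 → 1, fb=1
41: 0001101001 → 0, fb=1
42: 0011010011 → 0, fb=1
43: 0110100111 → 0, fb=0
44: 1101001110 → 1, fb=0
45: 1010011100 → 1, fb=1
46: 0100111001 → 0, fb=0
47: 1001110010 → 1, fb=0
48: 0011100100 → 0, fb=1
49: 0111001001 → 0, fb=1
50: 1110010011 → 1, fb=1
51: 1100100111 → 1, fb=1
52: 1001001111 → 1, fb=0
53: 0010011110 → 0, fb=0
54: 0100111100 → 0, fb=0
55: 1001111000 → 1, fb=0
56: 0011110000 → 0, fb=1
57: 0111100001 → 0, fb=1
58: 1111000011 → 1, fb=0
59: 1110000110 → 1, fb=1
60: 1100001101 → 1, fb=1
61: 1000011011 → 1, fb=1
62: 0000110111 → 0, fb=0
63: 0001101110 → 0, fb=1
64: 0011011101 → 0, fb=1
65: 0110111011 → 0, fb=0
66: 1101110110 → 1, fb=0
67: 1011101100 → 1, fb=0
68: 0111011000 → 0, fb=1
69: 1110110001 → 1, fb=1
70: 1101100011 → 1, fb=0
71: 1011000110 → 1, fb=0
72: 0110001100 → 0, fb=0
73: 1100011000 → 1, fb=1
74: 1000110001 → 1, fb=1
75: 0001100011 → 0, fb=1
76: 0011000111 → 0, fb=1
77: 0110001111 → 0, fb=0
78: 1100011110 → 1, fb=1
79: 1000111101 → 1, fb=1
80: 0001111011 → 0, fb=1
81: 0011110111 → 0, fb=1
82: 0111101111 → 0, fb=1
83: 1111011111 → 1, fb=0
84: 1110111110 → 1, fb=1
85: 1101111101 → 1, fb=0
86: 1011111010 → 1, fb=0
87: 0111110100 → 0, fb=1
88: 1111101001 → 1, fb=0
89: 1111010010 → 1, fb=0
90: 1110100100 → 1, fb=1
91: 1101001001 → 1, fb=0
92: 1010010010 → 1, fb=1
93: 0100100101 → 0, fb=0
94: 1001001010 → 1, fb=0
95: 0010010100 → 0, fb=0
96: 0100101000 → 0, fb=0
97: 1001010000 → 1, fb=0
98: 0010100000 → 0, fb=0
99: 0101000000 → 0, fb=1
100: 1010000001 → 1, fb=1
101: 0100000011 → 0, fb=0
102: 1000000110 → 1, fb=1
103: 0000001101 → 0, fb=0
104: 0000011010 → 0, fb=0
105: 0000110100 → 0, fb=0
106: 0001101000 → 0, fb=1
107: 0011010001 → 0, fb=1
108: 0110100011 → 0, fb=0
109: 1101000110 → 1, fb=0
110: 1010001100 → 1, fb=1
111: 0100011001 → 0, fb=0
112: 1000110010 → 1, fb=1
113: 0001100101 → 0, fb=1
114: 0011001011 → 0, fb=1
115: 0110010111 → 0, fb=0
116: 1100101110 → 1, fb=1
117: 1001011101 → 1, fb=0
118: 0010111010 → 0, fb=0
119: 0101110100 → 0, fb=1
120: 1011101001 → 1, fb=0
121: 0111010010 → 0, fb=1
122: 1110100101 → 1, fb=1
123: 1101001011 → 1, fb=0
124: 1010010110 → 1, fb=1
125: 0100101101 → 0, fb=0
126: 1001011010 → 1, fb=0
127: 0010110100 → 0, fb=0

00100001010010101100011100111111101100001000110100111001001111000011011101100011000111101111101001001010000001101000110010111010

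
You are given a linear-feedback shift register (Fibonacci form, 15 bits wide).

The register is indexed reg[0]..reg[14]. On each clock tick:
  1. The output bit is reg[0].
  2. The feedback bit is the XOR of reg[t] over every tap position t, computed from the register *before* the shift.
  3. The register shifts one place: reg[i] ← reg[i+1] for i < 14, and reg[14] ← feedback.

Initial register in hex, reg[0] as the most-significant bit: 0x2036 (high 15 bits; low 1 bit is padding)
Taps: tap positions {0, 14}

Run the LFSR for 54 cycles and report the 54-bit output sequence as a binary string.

001000000011011110000000010010100000000011100111111111

tick  register→output (feedback)
  0  001000000011011→0 (1)
  1  010000000110111→0 (1)
  2  100000001101111→1 (0)
  3  000000011011110→0 (0)
  4  000000110111100→0 (0)
  5  000001101111000→0 (0)
  6  000011011110000→0 (0)
  7  000110111100000→0 (0)
  8  001101111000000→0 (0)
  9  011011110000000→0 (0)
 10  110111100000000→1 (1)
 11  101111000000001→1 (0)
 12  011110000000010→0 (0)
 13  111100000000100→1 (1)
 14  111000000001001→1 (0)
 15  110000000010010→1 (1)
 16  100000000100101→1 (0)
 17  000000001001010→0 (0)
 18  000000010010100→0 (0)
 19  000000100101000→0 (0)
 20  000001001010000→0 (0)
 21  000010010100000→0 (0)
 22  000100101000000→0 (0)
 23  001001010000000→0 (0)
 24  010010100000000→0 (0)
 25  100101000000000→1 (1)
 26  001010000000001→0 (1)
 27  010100000000011→0 (1)
 28  101000000000111→1 (0)
 29  010000000001110→0 (0)
 30  100000000011100→1 (1)
 31  000000000111001→0 (1)
 32  000000001110011→0 (1)
 33  000000011100111→0 (1)
 34  000000111001111→0 (1)
 35  000001110011111→0 (1)
 36  000011100111111→0 (1)
 37  000111001111111→0 (1)
 38  001110011111111→0 (1)
 39  011100111111111→0 (1)
 40  111001111111111→1 (0)
 41  110011111111110→1 (1)
 42  100111111111101→1 (0)
 43  001111111111010→0 (0)
 44  011111111110100→0 (0)
 45  111111111101000→1 (1)
 46  111111111010001→1 (0)
 47  111111110100010→1 (1)
 48  111111101000101→1 (0)
 49  111111010001010→1 (1)
 50  111110100010101→1 (0)
 51  111101000101010→1 (1)
 52  111010001010101→1 (0)
 53  110100010101010→1 (1)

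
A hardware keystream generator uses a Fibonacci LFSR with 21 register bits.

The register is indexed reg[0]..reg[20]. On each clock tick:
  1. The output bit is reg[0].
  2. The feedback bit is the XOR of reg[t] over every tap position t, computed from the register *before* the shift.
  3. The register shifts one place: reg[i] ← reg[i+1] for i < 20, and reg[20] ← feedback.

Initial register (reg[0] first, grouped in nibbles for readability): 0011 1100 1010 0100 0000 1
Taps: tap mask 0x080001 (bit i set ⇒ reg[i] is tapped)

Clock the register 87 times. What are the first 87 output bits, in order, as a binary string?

001111001010010000001011001011101000000001001011100100000000001011100101111111111110110

k : reg_k → out_k, fb_k
0: 001111001010010000001 → 0, fb=0
1: 011110010100100000010 → 0, fb=1
2: 111100101001000000101 → 1, fb=1
3: 111001010010000001011 → 1, fb=0
4: 110010100100000010110 → 1, fb=0
5: 100101001000000101100 → 1, fb=1
6: 001010010000001011001 → 0, fb=0
7: 010100100000010110010 → 0, fb=1
8: 101001000000101100101 → 1, fb=1
9: 010010000001011001011 → 0, fb=1
10: 100100000010110010111 → 1, fb=0
11: 001000000101100101110 → 0, fb=1
12: 010000001011001011101 → 0, fb=0
13: 100000010110010111010 → 1, fb=0
14: 000000101100101110100 → 0, fb=0
15: 000001011001011101000 → 0, fb=0
16: 000010110010111010000 → 0, fb=0
17: 000101100101110100000 → 0, fb=0
18: 001011001011101000000 → 0, fb=0
19: 010110010111010000000 → 0, fb=0
20: 101100101110100000000 → 1, fb=1
21: 011001011101000000001 → 0, fb=0
22: 110010111010000000010 → 1, fb=0
23: 100101110100000000100 → 1, fb=1
24: 001011101000000001001 → 0, fb=0
25: 010111010000000010010 → 0, fb=1
26: 101110100000000100101 → 1, fb=1
27: 011101000000001001011 → 0, fb=1
28: 111010000000010010111 → 1, fb=0
29: 110100000000100101110 → 1, fb=0
30: 101000000001001011100 → 1, fb=1
31: 010000000010010111001 → 0, fb=0
32: 100000000100101110010 → 1, fb=0
33: 000000001001011100100 → 0, fb=0
34: 000000010010111001000 → 0, fb=0
35: 000000100101110010000 → 0, fb=0
36: 000001001011100100000 → 0, fb=0
37: 000010010111001000000 → 0, fb=0
38: 000100101110010000000 → 0, fb=0
39: 001001011100100000000 → 0, fb=0
40: 010010111001000000000 → 0, fb=0
41: 100101110010000000000 → 1, fb=1
42: 001011100100000000001 → 0, fb=0
43: 010111001000000000010 → 0, fb=1
44: 101110010000000000101 → 1, fb=1
45: 011100100000000001011 → 0, fb=1
46: 111001000000000010111 → 1, fb=0
47: 110010000000000101110 → 1, fb=0
48: 100100000000001011100 → 1, fb=1
49: 001000000000010111001 → 0, fb=0
50: 010000000000101110010 → 0, fb=1
51: 100000000001011100101 → 1, fb=1
52: 000000000010111001011 → 0, fb=1
53: 000000000101110010111 → 0, fb=1
54: 000000001011100101111 → 0, fb=1
55: 000000010111001011111 → 0, fb=1
56: 000000101110010111111 → 0, fb=1
57: 000001011100101111111 → 0, fb=1
58: 000010111001011111111 → 0, fb=1
59: 000101110010111111111 → 0, fb=1
60: 001011100101111111111 → 0, fb=1
61: 010111001011111111111 → 0, fb=1
62: 101110010111111111111 → 1, fb=0
63: 011100101111111111110 → 0, fb=1
64: 111001011111111111101 → 1, fb=1
65: 110010111111111111011 → 1, fb=0
66: 100101111111111110110 → 1, fb=0
67: 001011111111111101100 → 0, fb=0
68: 010111111111111011000 → 0, fb=0
69: 101111111111110110000 → 1, fb=1
70: 011111111111101100001 → 0, fb=0
71: 111111111111011000010 → 1, fb=0
72: 111111111110110000100 → 1, fb=1
73: 111111111101100001001 → 1, fb=1
74: 111111111011000010011 → 1, fb=0
75: 111111110110000100110 → 1, fb=0
76: 111111101100001001100 → 1, fb=1
77: 111111011000010011001 → 1, fb=1
78: 111110110000100110011 → 1, fb=0
79: 111101100001001100110 → 1, fb=0
80: 111011000010011001100 → 1, fb=1
81: 110110000100110011001 → 1, fb=1
82: 101100001001100110011 → 1, fb=0
83: 011000010011001100110 → 0, fb=1
84: 110000100110011001101 → 1, fb=1
85: 100001001100110011011 → 1, fb=0
86: 000010011001100110110 → 0, fb=1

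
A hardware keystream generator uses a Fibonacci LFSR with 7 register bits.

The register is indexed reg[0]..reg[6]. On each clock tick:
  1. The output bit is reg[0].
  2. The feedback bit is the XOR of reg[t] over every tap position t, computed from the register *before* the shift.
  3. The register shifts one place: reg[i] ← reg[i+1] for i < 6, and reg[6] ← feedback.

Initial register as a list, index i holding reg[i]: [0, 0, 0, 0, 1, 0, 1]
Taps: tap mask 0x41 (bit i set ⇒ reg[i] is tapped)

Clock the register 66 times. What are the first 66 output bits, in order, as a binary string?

tick  register→output (feedback)
  0  0000101→0 (1)
  1  0001011→0 (1)
  2  0010111→0 (1)
  3  0101111→0 (1)
  4  1011111→1 (0)
  5  0111110→0 (0)
  6  1111100→1 (1)
  7  1111001→1 (0)
  8  1110010→1 (1)
  9  1100101→1 (0)
 10  1001010→1 (1)
 11  0010101→0 (1)
 12  0101011→0 (1)
 13  1010111→1 (0)
 14  0101110→0 (0)
 15  1011100→1 (1)
 16  0111001→0 (1)
 17  1110011→1 (0)
 18  1100110→1 (1)
 19  1001101→1 (0)
 20  0011010→0 (0)
 21  0110100→0 (0)
 22  1101000→1 (1)
 23  1010001→1 (0)
 24  0100010→0 (0)
 25  1000100→1 (1)
 26  0001001→0 (1)
 27  0010011→0 (1)
 28  0100111→0 (1)
 29  1001111→1 (0)
 30  0011110→0 (0)
 31  0111100→0 (0)
 32  1111000→1 (1)
 33  1110001→1 (0)
 34  1100010→1 (1)
 35  1000101→1 (0)
 36  0001010→0 (0)
 37  0010100→0 (0)
 38  0101000→0 (0)
 39  1010000→1 (1)
 40  0100001→0 (1)
 41  1000011→1 (0)
 42  0000110→0 (0)
 43  0001100→0 (0)
 44  0011000→0 (0)
 45  0110000→0 (0)
 46  1100000→1 (1)
 47  1000001→1 (0)
 48  0000010→0 (0)
 49  0000100→0 (0)
 50  0001000→0 (0)
 51  0010000→0 (0)
 52  0100000→0 (0)
 53  1000000→1 (1)
 54  0000001→0 (1)
 55  0000011→0 (1)
 56  0000111→0 (1)
 57  0001111→0 (1)
 58  0011111→0 (1)
 59  0111111→0 (1)
 60  1111111→1 (0)
 61  1111110→1 (1)
 62  1111101→1 (0)
 63  1111010→1 (1)
 64  1110101→1 (0)
 65  1101010→1 (1)

000010111110010101110011010001001111000101000011000001000000111111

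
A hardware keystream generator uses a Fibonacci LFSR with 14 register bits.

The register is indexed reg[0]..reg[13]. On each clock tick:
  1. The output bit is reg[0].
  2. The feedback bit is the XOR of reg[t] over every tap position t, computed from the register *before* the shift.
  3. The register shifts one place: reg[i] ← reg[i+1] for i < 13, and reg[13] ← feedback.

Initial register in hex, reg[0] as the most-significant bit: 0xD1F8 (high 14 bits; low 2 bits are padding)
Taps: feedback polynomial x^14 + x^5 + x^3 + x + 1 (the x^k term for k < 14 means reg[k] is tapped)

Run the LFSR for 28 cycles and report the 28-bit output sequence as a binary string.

tick  register→output (feedback)
  0  11010001111110→1 (1)
  1  10100011111101→1 (1)
  2  01000111111011→0 (0)
  3  10001111110110→1 (0)
  4  00011111101100→0 (0)
  5  00111111011000→0 (0)
  6  01111110110000→0 (1)
  7  11111101100001→1 (0)
  8  11111011000010→1 (1)
  9  11110110000101→1 (0)
 10  11101100001010→1 (1)
 11  11011000010101→1 (1)
 12  10110000101011→1 (0)
 13  01100001010110→0 (1)
 14  11000010101101→1 (0)
 15  10000101011010→1 (0)
 16  00001010110100→0 (0)
 17  00010101101000→0 (0)
 18  00101011010000→0 (0)
 19  01010110100000→0 (1)
 20  10101101000001→1 (0)
 21  01011010000010→0 (0)
 22  10110100000100→1 (1)
 23  01101000001001→0 (1)
 24  11010000010011→1 (1)
 25  10100000100111→1 (1)
 26  01000001001111→0 (1)
 27  10000010011111→1 (1)

1101000111111011000010101101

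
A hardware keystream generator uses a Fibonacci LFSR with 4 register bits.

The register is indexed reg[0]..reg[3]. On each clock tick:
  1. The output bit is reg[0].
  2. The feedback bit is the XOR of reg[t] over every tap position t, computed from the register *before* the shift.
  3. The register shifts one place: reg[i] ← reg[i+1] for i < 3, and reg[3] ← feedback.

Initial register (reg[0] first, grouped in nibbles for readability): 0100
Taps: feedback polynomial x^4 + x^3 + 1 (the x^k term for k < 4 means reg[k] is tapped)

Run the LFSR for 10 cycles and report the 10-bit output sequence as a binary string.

0100011110

tick  register→output (feedback)
  0  0100→0 (0)
  1  1000→1 (1)
  2  0001→0 (1)
  3  0011→0 (1)
  4  0111→0 (1)
  5  1111→1 (0)
  6  1110→1 (1)
  7  1101→1 (0)
  8  1010→1 (1)
  9  0101→0 (1)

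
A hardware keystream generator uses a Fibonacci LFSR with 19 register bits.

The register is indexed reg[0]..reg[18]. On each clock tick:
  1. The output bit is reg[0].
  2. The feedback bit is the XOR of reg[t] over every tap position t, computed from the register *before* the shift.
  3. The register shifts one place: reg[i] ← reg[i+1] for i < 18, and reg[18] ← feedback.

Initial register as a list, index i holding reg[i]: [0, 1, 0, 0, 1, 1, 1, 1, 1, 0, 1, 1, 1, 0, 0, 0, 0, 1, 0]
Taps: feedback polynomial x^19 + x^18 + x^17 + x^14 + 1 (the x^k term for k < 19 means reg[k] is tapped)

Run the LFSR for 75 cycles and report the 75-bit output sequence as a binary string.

tick  register→output (feedback)
  0  0100111110111000010→0 (1)
  1  1001111101110000101→1 (0)
  2  0011111011100001010→0 (1)
  3  0111110111000010101→0 (0)
  4  1111101110000101010→1 (0)
  5  1111011100001010100→1 (0)
  6  1110111000010101000→1 (1)
  7  1101110000101010001→1 (1)
  8  1011100001010100011→1 (1)
  9  0111000010101000111→0 (0)
 10  1110000101010001110→1 (0)
 11  1100001010100011100→1 (0)
 12  1000010101000111000→1 (0)
 13  0000101010001110000→0 (1)
 14  0001010100011100001→0 (1)
 15  0010101000111000011→0 (0)
 16  0101010001110000110→0 (1)
 17  1010100011100001101→1 (0)
 18  0101000111000011010→0 (0)
 19  1010001110000110100→1 (0)
 20  0100011100001101000→0 (0)
 21  1000111000011010000→1 (0)
 22  0001110000110100000→0 (0)
 23  0011100001101000000→0 (0)
 24  0111000011010000000→0 (0)
 25  1110000110100000000→1 (1)
 26  1100001101000000001→1 (0)
 27  1000011010000000010→1 (0)
 28  0000110100000000100→0 (0)
 29  0001101000000001000→0 (0)
 30  0011010000000010000→0 (1)
 31  0110100000000100001→0 (1)
 32  1101000000001000011→1 (1)
 33  1010000000010000111→1 (1)
 34  0100000000100001111→0 (0)
 35  1000000001000011110→1 (1)
 36  0000000010000111101→0 (0)
 37  0000000100001111010→0 (0)
 38  0000001000011110100→0 (1)
 39  0000010000111101001→0 (1)
 40  0000100001111010011→0 (1)
 41  0001000011110100111→0 (0)
 42  0010000111101001110→0 (1)
 43  0100001111010011101→0 (0)
 44  1000011110100111010→1 (1)
 45  0000111101001110101→0 (0)
 46  0001111010011101010→0 (1)
 47  0011110100111010101→0 (0)
 48  0111101001110101010→0 (1)
 49  1111010011101010101→1 (1)
 50  1110100111010101011→1 (1)
 51  1101001110101010111→1 (0)
 52  1010011101010101110→1 (0)
 53  0100111010101011100→0 (1)
 54  1001110101010111001→1 (1)
 55  0011101010101110011→0 (1)
 56  0111010101011100111→0 (0)
 57  1110101010111001110→1 (0)
 58  1101010101110011100→1 (0)
 59  1010101011100111000→1 (0)
 60  0101010111001110000→0 (1)
 61  1010101110011100001→1 (0)
 62  0101011100111000010→0 (1)
 63  1010111001110000101→1 (0)
 64  0101110011100001010→0 (1)
 65  1011100111000010101→1 (1)
 66  0111001110000101011→0 (0)
 67  1110011100001010110→1 (1)
 68  1100111000010101101→1 (0)
 69  1001110000101011010→1 (1)
 70  0011100001010110101→0 (0)
 71  0111000010101101010→0 (1)
 72  1110000101011010101→1 (1)
 73  1100001010110101011→1 (1)
 74  1000010101101010111→1 (0)

010011111011100001010100011100001101000000001000011110100111010101011100111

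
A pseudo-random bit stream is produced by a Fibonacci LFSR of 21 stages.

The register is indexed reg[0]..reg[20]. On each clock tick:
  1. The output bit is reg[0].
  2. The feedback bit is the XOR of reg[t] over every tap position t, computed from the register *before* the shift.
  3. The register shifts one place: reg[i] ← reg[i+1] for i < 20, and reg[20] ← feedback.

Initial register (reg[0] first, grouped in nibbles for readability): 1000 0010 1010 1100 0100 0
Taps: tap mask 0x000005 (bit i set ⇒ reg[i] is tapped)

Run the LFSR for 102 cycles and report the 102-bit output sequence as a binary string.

step | reg (before) | out | fb
   0 | 100000101010110001000 | 1 | 1
   1 | 000001010101100010001 | 0 | 0
   2 | 000010101011000100010 | 0 | 0
   3 | 000101010110001000100 | 0 | 0
   4 | 001010101100010001000 | 0 | 1
   5 | 010101011000100010001 | 0 | 0
   6 | 101010110001000100010 | 1 | 0
   7 | 010101100010001000100 | 0 | 0
   8 | 101011000100010001000 | 1 | 0
   9 | 010110001000100010000 | 0 | 0
  10 | 101100010001000100000 | 1 | 0
  11 | 011000100010001000000 | 0 | 1
  12 | 110001000100010000001 | 1 | 1
  13 | 100010001000100000011 | 1 | 1
  14 | 000100010001000000111 | 0 | 0
  15 | 001000100010000001110 | 0 | 1
  16 | 010001000100000011101 | 0 | 0
  17 | 100010001000000111010 | 1 | 1
  18 | 000100010000001110101 | 0 | 0
  19 | 001000100000011101010 | 0 | 1
  20 | 010001000000111010101 | 0 | 0
  21 | 100010000001110101010 | 1 | 1
  22 | 000100000011101010101 | 0 | 0
  23 | 001000000111010101010 | 0 | 1
  24 | 010000001110101010101 | 0 | 0
  25 | 100000011101010101010 | 1 | 1
  26 | 000000111010101010101 | 0 | 0
  27 | 000001110101010101010 | 0 | 0
  28 | 000011101010101010100 | 0 | 0
  29 | 000111010101010101000 | 0 | 0
  30 | 001110101010101010000 | 0 | 1
  31 | 011101010101010100001 | 0 | 1
  32 | 111010101010101000011 | 1 | 0
  33 | 110101010101010000110 | 1 | 1
  34 | 101010101010100001101 | 1 | 0
  35 | 010101010101000011010 | 0 | 0
  36 | 101010101010000110100 | 1 | 0
  37 | 010101010100001101000 | 0 | 0
  38 | 101010101000011010000 | 1 | 0
  39 | 010101010000110100000 | 0 | 0
  40 | 101010100001101000000 | 1 | 0
  41 | 010101000011010000000 | 0 | 0
  42 | 101010000110100000000 | 1 | 0
  43 | 010100001101000000000 | 0 | 0
  44 | 101000011010000000000 | 1 | 0
  45 | 010000110100000000000 | 0 | 0
  46 | 100001101000000000000 | 1 | 1
  47 | 000011010000000000001 | 0 | 0
  48 | 000110100000000000010 | 0 | 0
  49 | 001101000000000000100 | 0 | 1
  50 | 011010000000000001001 | 0 | 1
  51 | 110100000000000010011 | 1 | 1
  52 | 101000000000000100111 | 1 | 0
  53 | 010000000000001001110 | 0 | 0
  54 | 100000000000010011100 | 1 | 1
  55 | 000000000000100111001 | 0 | 0
  56 | 000000000001001110010 | 0 | 0
  57 | 000000000010011100100 | 0 | 0
  58 | 000000000100111001000 | 0 | 0
  59 | 000000001001110010000 | 0 | 0
  60 | 000000010011100100000 | 0 | 0
  61 | 000000100111001000000 | 0 | 0
  62 | 000001001110010000000 | 0 | 0
  63 | 000010011100100000000 | 0 | 0
  64 | 000100111001000000000 | 0 | 0
  65 | 001001110010000000000 | 0 | 1
  66 | 010011100100000000001 | 0 | 0
  67 | 100111001000000000010 | 1 | 1
  68 | 001110010000000000101 | 0 | 1
  69 | 011100100000000001011 | 0 | 1
  70 | 111001000000000010111 | 1 | 0
  71 | 110010000000000101110 | 1 | 1
  72 | 100100000000001011101 | 1 | 1
  73 | 001000000000010111011 | 0 | 1
  74 | 010000000000101110111 | 0 | 0
  75 | 100000000001011101110 | 1 | 1
  76 | 000000000010111011101 | 0 | 0
  77 | 000000000101110111010 | 0 | 0
  78 | 000000001011101110100 | 0 | 0
  79 | 000000010111011101000 | 0 | 0
  80 | 000000101110111010000 | 0 | 0
  81 | 000001011101110100000 | 0 | 0
  82 | 000010111011101000000 | 0 | 0
  83 | 000101110111010000000 | 0 | 0
  84 | 001011101110100000000 | 0 | 1
  85 | 010111011101000000001 | 0 | 0
  86 | 101110111010000000010 | 1 | 0
  87 | 011101110100000000100 | 0 | 1
  88 | 111011101000000001001 | 1 | 0
  89 | 110111010000000010010 | 1 | 1
  90 | 101110100000000100101 | 1 | 0
  91 | 011101000000001001010 | 0 | 1
  92 | 111010000000010010101 | 1 | 0
  93 | 110100000000100101010 | 1 | 1
  94 | 101000000001001010101 | 1 | 0
  95 | 010000000010010101010 | 0 | 0
  96 | 100000000100101010100 | 1 | 1
  97 | 000000001001010101001 | 0 | 0
  98 | 000000010010101010010 | 0 | 0
  99 | 000000100101010100100 | 0 | 0
 100 | 000001001010101001000 | 0 | 0
 101 | 000010010101010010000 | 0 | 0

100000101010110001000100010000001110101010101010000110100000000000010011100100000000001011101110100000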